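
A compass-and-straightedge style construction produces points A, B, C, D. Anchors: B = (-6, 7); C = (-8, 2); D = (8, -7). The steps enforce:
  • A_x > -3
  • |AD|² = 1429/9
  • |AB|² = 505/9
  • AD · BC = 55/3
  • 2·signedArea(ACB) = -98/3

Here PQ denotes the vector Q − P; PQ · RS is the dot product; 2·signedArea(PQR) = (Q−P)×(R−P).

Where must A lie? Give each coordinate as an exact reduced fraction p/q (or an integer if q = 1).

1. A_x = -2  [2·signedArea(ACB) = -98/3 ∩ AD · BC = 55/3]
2. A_y = 2/3  [2·signedArea(ACB) = -98/3 ∩ AD · BC = 55/3]
   → A = (-2, 2/3)

A = (-2, 2/3)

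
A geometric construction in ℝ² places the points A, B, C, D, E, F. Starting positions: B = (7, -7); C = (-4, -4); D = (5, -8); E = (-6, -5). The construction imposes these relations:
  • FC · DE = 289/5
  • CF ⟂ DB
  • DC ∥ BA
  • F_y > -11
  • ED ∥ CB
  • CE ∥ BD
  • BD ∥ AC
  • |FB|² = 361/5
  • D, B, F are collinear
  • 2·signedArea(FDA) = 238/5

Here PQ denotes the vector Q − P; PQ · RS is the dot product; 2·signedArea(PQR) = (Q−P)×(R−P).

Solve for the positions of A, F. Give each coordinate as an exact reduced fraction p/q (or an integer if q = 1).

1. A_x = -2  [BD ∥ AC ∩ DC ∥ BA]
2. A_y = -3  [BD ∥ AC ∩ DC ∥ BA]
   → A = (-2, -3)
3. F_x = -3/5  [D, B, F are collinear ∩ CF ⟂ DB]
4. F_y = -54/5  [D, B, F are collinear ∩ CF ⟂ DB]
   → F = (-3/5, -54/5)

A = (-2, -3)
F = (-3/5, -54/5)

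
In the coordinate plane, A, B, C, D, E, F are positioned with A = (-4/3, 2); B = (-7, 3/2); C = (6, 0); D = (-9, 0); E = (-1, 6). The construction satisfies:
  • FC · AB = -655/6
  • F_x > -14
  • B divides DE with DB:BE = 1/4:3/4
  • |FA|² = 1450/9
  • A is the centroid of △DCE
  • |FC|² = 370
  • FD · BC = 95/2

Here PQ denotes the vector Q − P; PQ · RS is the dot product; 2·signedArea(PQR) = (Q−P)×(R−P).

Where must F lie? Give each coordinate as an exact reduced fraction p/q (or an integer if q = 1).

1. F_x = -13  [FD · BC = 95/2 ∩ FC · AB = -655/6]
2. F_y = -3  [FD · BC = 95/2 ∩ FC · AB = -655/6]
   → F = (-13, -3)

F = (-13, -3)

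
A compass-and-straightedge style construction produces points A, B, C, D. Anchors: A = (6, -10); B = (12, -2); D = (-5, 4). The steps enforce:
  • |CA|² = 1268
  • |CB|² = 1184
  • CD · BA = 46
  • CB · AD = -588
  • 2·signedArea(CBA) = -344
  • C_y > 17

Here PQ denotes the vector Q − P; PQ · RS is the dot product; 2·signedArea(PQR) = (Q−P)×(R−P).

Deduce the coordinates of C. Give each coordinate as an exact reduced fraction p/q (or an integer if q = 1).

1. C_x = -16  [CB · AD = -588 ∩ 2·signedArea(CBA) = -344]
2. C_y = 18  [CB · AD = -588 ∩ 2·signedArea(CBA) = -344]
   → C = (-16, 18)

C = (-16, 18)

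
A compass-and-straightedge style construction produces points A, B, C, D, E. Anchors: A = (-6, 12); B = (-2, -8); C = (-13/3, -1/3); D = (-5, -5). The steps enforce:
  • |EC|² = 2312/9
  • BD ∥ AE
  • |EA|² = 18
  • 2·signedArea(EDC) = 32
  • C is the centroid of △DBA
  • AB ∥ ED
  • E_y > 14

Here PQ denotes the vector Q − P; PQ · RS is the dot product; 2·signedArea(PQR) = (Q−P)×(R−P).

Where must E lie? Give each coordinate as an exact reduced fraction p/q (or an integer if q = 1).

1. E_x = -9  [AB ∥ ED ∩ BD ∥ AE]
2. E_y = 15  [AB ∥ ED ∩ BD ∥ AE]
   → E = (-9, 15)

E = (-9, 15)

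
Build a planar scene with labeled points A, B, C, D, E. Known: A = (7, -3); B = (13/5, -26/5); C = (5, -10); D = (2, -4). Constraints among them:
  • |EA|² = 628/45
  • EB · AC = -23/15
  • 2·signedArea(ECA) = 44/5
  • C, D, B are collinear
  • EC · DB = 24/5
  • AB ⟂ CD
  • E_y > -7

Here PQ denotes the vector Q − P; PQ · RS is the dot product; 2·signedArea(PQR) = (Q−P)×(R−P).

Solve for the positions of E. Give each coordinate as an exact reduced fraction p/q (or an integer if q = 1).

1. E_x = 73/15  [EB · AC = -23/15 ∩ 2·signedArea(ECA) = 44/5]
2. E_y = -91/15  [EB · AC = -23/15 ∩ 2·signedArea(ECA) = 44/5]
   → E = (73/15, -91/15)

E = (73/15, -91/15)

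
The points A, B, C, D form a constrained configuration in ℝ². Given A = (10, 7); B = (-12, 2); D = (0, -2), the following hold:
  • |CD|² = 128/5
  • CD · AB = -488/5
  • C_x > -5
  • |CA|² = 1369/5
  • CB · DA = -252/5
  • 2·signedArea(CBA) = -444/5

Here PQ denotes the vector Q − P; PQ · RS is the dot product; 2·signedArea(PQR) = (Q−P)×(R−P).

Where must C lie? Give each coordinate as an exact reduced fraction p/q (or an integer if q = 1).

1. C_x = -24/5  [2·signedArea(CBA) = -444/5 ∩ CB · DA = -252/5]
2. C_y = -2/5  [2·signedArea(CBA) = -444/5 ∩ CB · DA = -252/5]
   → C = (-24/5, -2/5)

C = (-24/5, -2/5)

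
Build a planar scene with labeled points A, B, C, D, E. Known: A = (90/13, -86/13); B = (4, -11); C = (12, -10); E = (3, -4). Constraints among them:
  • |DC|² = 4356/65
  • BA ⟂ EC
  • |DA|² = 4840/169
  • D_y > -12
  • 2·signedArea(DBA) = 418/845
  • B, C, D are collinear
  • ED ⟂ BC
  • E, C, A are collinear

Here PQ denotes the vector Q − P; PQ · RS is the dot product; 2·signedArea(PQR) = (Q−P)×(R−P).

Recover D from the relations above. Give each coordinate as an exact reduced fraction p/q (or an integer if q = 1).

D = (252/65, -716/65)

1. D_x = 252/65  [B, C, D are collinear ∩ ED ⟂ BC]
2. D_y = -716/65  [B, C, D are collinear ∩ ED ⟂ BC]
   → D = (252/65, -716/65)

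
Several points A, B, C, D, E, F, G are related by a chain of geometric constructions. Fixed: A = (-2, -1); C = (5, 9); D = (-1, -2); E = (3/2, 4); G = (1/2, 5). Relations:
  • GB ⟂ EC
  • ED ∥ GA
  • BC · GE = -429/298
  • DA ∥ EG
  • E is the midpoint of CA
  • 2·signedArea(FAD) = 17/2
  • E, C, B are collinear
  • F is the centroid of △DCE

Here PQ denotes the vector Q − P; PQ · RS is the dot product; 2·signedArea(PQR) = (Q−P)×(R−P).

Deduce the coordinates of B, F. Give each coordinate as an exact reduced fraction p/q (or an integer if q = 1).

B = (489/298, 626/149)
F = (11/6, 11/3)

1. B_x = 489/298  [E, C, B are collinear ∩ GB ⟂ EC]
2. B_y = 626/149  [E, C, B are collinear ∩ GB ⟂ EC]
   → B = (489/298, 626/149)
3. F_x = 11/6  [F is the centroid of △DCE]
4. F_y = 11/3  [F is the centroid of △DCE]
   → F = (11/6, 11/3)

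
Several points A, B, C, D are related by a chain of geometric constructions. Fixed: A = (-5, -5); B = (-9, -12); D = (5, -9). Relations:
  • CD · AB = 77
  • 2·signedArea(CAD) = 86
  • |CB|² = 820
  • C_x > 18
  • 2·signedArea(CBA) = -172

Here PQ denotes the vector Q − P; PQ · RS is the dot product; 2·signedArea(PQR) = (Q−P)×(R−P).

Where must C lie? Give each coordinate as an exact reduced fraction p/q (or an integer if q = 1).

C = (19, -6)

1. C_x = 19  [2·signedArea(CBA) = -172 ∩ CD · AB = 77]
2. C_y = -6  [2·signedArea(CBA) = -172 ∩ CD · AB = 77]
   → C = (19, -6)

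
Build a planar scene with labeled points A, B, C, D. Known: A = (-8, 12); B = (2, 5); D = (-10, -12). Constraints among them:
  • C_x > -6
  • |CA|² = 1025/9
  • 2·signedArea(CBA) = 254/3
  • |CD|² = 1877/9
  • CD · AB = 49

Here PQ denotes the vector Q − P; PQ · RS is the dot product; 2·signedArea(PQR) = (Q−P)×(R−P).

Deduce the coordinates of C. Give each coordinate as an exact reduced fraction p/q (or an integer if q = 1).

C = (-16/3, 5/3)

1. C_x = -16/3  [2·signedArea(CBA) = 254/3 ∩ CD · AB = 49]
2. C_y = 5/3  [2·signedArea(CBA) = 254/3 ∩ CD · AB = 49]
   → C = (-16/3, 5/3)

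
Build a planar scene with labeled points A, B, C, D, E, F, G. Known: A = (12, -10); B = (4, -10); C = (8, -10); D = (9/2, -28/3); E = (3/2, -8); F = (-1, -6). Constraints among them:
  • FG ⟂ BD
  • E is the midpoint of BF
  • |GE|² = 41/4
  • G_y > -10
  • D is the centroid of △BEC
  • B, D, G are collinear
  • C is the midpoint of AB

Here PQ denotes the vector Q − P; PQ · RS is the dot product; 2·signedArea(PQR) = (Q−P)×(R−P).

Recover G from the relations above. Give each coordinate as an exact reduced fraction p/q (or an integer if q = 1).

1. G_x = 103/25  [B, D, G are collinear ∩ FG ⟂ BD]
2. G_y = -246/25  [B, D, G are collinear ∩ FG ⟂ BD]
   → G = (103/25, -246/25)

G = (103/25, -246/25)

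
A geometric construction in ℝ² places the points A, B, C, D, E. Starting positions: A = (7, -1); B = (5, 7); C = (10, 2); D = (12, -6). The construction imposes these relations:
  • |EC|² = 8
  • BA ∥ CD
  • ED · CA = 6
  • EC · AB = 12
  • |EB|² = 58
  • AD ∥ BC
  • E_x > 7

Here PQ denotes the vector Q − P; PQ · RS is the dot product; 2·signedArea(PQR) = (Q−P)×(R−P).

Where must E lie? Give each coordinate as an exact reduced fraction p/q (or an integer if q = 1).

1. E_x = 8  [EC · AB = 12 ∩ ED · CA = 6]
2. E_y = 0  [EC · AB = 12 ∩ ED · CA = 6]
   → E = (8, 0)

E = (8, 0)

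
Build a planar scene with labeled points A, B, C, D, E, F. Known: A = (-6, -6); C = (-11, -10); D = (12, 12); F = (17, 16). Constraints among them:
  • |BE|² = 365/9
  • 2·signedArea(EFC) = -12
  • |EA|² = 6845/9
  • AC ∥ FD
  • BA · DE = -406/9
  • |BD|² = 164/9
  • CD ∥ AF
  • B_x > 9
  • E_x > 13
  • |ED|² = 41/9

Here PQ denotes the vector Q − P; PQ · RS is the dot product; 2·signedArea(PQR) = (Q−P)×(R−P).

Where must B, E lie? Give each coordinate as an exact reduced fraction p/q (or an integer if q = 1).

1. E_x = 41/3  [line 26·x + -28·y + 18 = 0 ∩ |EA|² = 6845/9]
2. E_y = 40/3  [line 26·x + -28·y + 18 = 0 ∩ |EA|² = 6845/9]
   → E = (41/3, 40/3)
3. B_x = 28/3  [line -5/3·x + -4/3·y + 244/9 = 0 ∩ |BD|² = 164/9]
4. B_y = 26/3  [line -5/3·x + -4/3·y + 244/9 = 0 ∩ |BD|² = 164/9]
   → B = (28/3, 26/3)

B = (28/3, 26/3)
E = (41/3, 40/3)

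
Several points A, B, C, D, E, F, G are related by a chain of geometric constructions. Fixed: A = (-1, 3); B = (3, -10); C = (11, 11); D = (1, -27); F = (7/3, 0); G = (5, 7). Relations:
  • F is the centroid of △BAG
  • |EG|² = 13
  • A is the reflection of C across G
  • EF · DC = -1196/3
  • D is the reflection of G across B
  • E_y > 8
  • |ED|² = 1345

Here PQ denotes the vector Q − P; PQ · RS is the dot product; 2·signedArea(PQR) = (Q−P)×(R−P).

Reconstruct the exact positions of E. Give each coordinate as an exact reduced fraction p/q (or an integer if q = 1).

1. E_x = 8  [line -10·x + -38·y + 422 = 0 ∩ |ED|² = 1345]
2. E_y = 9  [line -10·x + -38·y + 422 = 0 ∩ |ED|² = 1345]
   → E = (8, 9)

E = (8, 9)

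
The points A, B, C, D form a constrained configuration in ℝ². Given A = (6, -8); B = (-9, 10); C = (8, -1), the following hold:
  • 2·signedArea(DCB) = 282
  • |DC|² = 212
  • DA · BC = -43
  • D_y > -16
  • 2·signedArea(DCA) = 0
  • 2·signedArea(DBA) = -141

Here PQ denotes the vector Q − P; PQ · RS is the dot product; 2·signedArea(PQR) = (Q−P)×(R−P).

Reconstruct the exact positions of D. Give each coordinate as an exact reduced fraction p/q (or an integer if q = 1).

1. D_x = 4  [2·signedArea(DCA) = 0 ∩ 2·signedArea(DBA) = -141]
2. D_y = -15  [2·signedArea(DCA) = 0 ∩ 2·signedArea(DBA) = -141]
   → D = (4, -15)

D = (4, -15)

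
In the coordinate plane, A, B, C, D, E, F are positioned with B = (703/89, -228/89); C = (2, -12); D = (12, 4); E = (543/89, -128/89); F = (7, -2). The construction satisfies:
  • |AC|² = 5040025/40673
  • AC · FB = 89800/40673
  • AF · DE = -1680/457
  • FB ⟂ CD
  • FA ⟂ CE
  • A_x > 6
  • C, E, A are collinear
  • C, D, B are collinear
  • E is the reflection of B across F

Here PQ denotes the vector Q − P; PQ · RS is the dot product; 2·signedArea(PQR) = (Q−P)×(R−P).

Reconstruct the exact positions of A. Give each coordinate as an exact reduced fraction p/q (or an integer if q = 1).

1. A_x = 245231/40673  [C, E, A are collinear ∩ FA ⟂ CE]
2. A_y = -66016/40673  [C, E, A are collinear ∩ FA ⟂ CE]
   → A = (245231/40673, -66016/40673)

A = (245231/40673, -66016/40673)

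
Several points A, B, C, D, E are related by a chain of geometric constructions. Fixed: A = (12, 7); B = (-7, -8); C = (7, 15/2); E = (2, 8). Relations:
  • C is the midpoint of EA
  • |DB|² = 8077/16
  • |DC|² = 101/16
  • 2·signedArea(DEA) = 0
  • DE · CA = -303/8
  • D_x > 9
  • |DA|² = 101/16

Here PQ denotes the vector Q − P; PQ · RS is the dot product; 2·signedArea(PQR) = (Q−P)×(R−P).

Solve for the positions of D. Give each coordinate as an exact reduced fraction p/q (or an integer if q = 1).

D = (19/2, 29/4)

1. D_x = 19/2  [2·signedArea(DEA) = 0 ∩ DE · CA = -303/8]
2. D_y = 29/4  [2·signedArea(DEA) = 0 ∩ DE · CA = -303/8]
   → D = (19/2, 29/4)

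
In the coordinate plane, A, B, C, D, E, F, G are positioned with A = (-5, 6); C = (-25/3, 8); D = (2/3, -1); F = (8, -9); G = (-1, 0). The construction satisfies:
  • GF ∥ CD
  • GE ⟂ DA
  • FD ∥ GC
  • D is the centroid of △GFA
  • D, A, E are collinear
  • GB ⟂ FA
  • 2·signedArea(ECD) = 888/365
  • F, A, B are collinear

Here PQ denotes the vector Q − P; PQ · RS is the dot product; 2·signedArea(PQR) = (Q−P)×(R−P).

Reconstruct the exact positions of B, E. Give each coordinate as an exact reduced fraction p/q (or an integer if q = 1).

B = (-62/197, 117/197)
E = (-176/365, 153/365)

1. B_x = -62/197  [F, A, B are collinear ∩ GB ⟂ FA]
2. B_y = 117/197  [F, A, B are collinear ∩ GB ⟂ FA]
   → B = (-62/197, 117/197)
3. E_x = -176/365  [D, A, E are collinear ∩ GE ⟂ DA]
4. E_y = 153/365  [D, A, E are collinear ∩ GE ⟂ DA]
   → E = (-176/365, 153/365)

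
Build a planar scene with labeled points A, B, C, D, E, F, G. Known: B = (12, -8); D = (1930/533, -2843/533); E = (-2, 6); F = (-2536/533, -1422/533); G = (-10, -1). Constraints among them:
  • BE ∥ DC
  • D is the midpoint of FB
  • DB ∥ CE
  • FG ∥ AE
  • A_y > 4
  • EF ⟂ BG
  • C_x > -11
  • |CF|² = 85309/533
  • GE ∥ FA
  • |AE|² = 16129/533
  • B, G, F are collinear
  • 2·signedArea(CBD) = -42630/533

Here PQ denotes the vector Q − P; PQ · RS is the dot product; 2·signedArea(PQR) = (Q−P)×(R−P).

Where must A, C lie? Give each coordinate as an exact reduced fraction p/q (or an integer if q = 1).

1. A_x = 1728/533  [FG ∥ AE ∩ GE ∥ FA]
2. A_y = 2309/533  [FG ∥ AE ∩ GE ∥ FA]
   → A = (1728/533, 2309/533)
3. C_x = -5532/533  [DB ∥ CE ∩ BE ∥ DC]
4. C_y = 4619/533  [DB ∥ CE ∩ BE ∥ DC]
   → C = (-5532/533, 4619/533)

A = (1728/533, 2309/533)
C = (-5532/533, 4619/533)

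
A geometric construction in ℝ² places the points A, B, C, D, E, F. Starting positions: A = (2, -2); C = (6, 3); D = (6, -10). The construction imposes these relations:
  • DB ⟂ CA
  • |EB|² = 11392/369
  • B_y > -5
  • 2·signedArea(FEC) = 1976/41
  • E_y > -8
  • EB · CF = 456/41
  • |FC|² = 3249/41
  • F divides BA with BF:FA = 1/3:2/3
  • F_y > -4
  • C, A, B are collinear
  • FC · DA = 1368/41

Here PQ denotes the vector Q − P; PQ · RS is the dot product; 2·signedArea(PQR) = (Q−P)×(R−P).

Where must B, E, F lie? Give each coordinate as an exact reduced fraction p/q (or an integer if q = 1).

B = (-14/41, -202/41)
E = (14/3, -22/3)
F = (18/41, -162/41)

1. B_x = -14/41  [C, A, B are collinear ∩ DB ⟂ CA]
2. B_y = -202/41  [C, A, B are collinear ∩ DB ⟂ CA]
   → B = (-14/41, -202/41)
3. F_x = 18/41  [F divides BA with BF:FA = 1/3:2/3]
4. F_y = -162/41  [F divides BA with BF:FA = 1/3:2/3]
   → F = (18/41, -162/41)
5. E_x = 14/3  [EB · CF = 456/41 ∩ 2·signedArea(FEC) = 1976/41]
6. E_y = -22/3  [EB · CF = 456/41 ∩ 2·signedArea(FEC) = 1976/41]
   → E = (14/3, -22/3)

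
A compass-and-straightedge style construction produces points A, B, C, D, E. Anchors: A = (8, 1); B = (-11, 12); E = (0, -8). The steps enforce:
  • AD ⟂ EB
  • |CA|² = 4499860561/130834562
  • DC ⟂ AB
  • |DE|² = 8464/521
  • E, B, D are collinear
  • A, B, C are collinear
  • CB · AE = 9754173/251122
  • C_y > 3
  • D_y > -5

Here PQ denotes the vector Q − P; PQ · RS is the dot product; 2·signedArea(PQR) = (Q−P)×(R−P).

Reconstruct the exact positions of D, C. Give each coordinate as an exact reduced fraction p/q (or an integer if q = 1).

C = (734437/251122, 989013/251122)
D = (-1012/521, -2328/521)

1. D_x = -1012/521  [E, B, D are collinear ∩ AD ⟂ EB]
2. D_y = -2328/521  [E, B, D are collinear ∩ AD ⟂ EB]
   → D = (-1012/521, -2328/521)
3. C_x = 734437/251122  [A, B, C are collinear ∩ DC ⟂ AB]
4. C_y = 989013/251122  [A, B, C are collinear ∩ DC ⟂ AB]
   → C = (734437/251122, 989013/251122)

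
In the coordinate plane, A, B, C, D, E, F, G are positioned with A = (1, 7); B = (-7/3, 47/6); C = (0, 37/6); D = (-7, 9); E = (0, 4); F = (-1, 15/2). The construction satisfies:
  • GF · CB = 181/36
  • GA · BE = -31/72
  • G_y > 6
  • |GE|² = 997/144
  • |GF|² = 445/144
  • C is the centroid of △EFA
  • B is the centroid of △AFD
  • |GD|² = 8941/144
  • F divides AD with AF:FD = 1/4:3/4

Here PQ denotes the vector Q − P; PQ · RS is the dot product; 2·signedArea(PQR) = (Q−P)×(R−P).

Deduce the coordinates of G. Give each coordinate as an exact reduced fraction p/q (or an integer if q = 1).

1. G_x = 1/2  [GF · CB = 181/36 ∩ GA · BE = -31/72]
2. G_y = 79/12  [GF · CB = 181/36 ∩ GA · BE = -31/72]
   → G = (1/2, 79/12)

G = (1/2, 79/12)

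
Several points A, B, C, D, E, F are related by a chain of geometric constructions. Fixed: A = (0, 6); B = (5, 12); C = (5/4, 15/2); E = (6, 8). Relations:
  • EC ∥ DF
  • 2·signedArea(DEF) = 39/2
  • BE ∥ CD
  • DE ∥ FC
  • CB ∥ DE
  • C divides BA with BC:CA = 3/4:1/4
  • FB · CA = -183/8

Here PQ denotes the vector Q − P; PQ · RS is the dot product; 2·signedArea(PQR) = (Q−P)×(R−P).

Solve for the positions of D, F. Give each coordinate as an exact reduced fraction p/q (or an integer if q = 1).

D = (9/4, 7/2)
F = (-5/2, 3)

1. D_x = 9/4  [CB ∥ DE ∩ BE ∥ CD]
2. D_y = 7/2  [CB ∥ DE ∩ BE ∥ CD]
   → D = (9/4, 7/2)
3. F_x = -5/2  [DE ∥ FC ∩ EC ∥ DF]
4. F_y = 3  [DE ∥ FC ∩ EC ∥ DF]
   → F = (-5/2, 3)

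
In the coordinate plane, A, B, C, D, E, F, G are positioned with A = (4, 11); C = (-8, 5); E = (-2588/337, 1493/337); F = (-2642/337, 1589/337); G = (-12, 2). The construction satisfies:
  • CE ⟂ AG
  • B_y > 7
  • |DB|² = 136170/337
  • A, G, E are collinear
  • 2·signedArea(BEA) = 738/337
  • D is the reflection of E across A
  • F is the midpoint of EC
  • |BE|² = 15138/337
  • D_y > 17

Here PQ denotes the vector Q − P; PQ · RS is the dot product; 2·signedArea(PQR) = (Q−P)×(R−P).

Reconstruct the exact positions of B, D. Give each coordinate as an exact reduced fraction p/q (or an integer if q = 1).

1. B_x = -647/337  [line -2214/337·x + 3936/337·y + -35178/337 = 0 ∩ |BE|² = 15138/337]
2. B_y = 2648/337  [line -2214/337·x + 3936/337·y + -35178/337 = 0 ∩ |BE|² = 15138/337]
   → B = (-647/337, 2648/337)
3. D_x = 5284/337  [D is the reflection of E across A]
4. D_y = 5921/337  [D is the reflection of E across A]
   → D = (5284/337, 5921/337)

B = (-647/337, 2648/337)
D = (5284/337, 5921/337)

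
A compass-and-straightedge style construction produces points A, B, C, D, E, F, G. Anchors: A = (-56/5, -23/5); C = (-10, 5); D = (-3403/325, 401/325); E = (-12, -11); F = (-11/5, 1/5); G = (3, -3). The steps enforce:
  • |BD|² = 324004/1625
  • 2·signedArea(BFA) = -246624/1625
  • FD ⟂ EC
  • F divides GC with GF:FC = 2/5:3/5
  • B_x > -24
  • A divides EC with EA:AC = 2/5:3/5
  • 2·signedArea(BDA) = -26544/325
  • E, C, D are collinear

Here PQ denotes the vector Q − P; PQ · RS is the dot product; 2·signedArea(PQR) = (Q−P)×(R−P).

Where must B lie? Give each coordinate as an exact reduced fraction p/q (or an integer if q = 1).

B = (-7781/325, 1777/325)

1. B_x = -7781/325  [2·signedArea(BDA) = -26544/325 ∩ 2·signedArea(BFA) = -246624/1625]
2. B_y = 1777/325  [2·signedArea(BDA) = -26544/325 ∩ 2·signedArea(BFA) = -246624/1625]
   → B = (-7781/325, 1777/325)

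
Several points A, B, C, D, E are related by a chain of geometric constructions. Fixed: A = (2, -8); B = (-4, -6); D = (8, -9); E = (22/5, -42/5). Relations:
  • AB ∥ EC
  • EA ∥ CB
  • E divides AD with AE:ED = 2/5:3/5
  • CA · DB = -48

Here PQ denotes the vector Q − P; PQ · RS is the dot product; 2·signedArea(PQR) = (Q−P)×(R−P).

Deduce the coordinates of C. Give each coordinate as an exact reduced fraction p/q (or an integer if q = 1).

C = (-8/5, -32/5)

1. C_x = -8/5  [EA ∥ CB ∩ AB ∥ EC]
2. C_y = -32/5  [EA ∥ CB ∩ AB ∥ EC]
   → C = (-8/5, -32/5)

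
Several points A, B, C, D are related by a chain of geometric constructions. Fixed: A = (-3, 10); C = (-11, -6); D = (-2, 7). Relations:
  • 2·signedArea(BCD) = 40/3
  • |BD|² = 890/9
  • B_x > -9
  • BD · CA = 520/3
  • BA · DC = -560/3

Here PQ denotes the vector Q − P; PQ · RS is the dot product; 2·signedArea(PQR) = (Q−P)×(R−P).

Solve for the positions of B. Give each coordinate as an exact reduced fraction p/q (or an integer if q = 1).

B = (-25/3, -2/3)

1. B_x = -25/3  [BD · CA = 520/3 ∩ 2·signedArea(BCD) = 40/3]
2. B_y = -2/3  [BD · CA = 520/3 ∩ 2·signedArea(BCD) = 40/3]
   → B = (-25/3, -2/3)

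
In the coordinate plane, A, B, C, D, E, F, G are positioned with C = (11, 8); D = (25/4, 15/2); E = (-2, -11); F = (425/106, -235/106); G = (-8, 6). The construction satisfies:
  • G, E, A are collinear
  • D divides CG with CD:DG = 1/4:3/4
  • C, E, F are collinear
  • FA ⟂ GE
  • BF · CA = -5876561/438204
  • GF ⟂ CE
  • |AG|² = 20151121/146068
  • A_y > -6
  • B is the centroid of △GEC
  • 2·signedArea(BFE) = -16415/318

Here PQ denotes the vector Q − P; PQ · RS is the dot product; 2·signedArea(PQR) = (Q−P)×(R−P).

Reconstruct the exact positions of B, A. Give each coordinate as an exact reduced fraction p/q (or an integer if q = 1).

1. B_x = 1/3  [B is the centroid of △GEC]
2. B_y = 1  [B is the centroid of △GEC]
   → B = (1/3, 1)
3. A_x = -14093/3445  [G, E, A are collinear ∩ FA ⟂ GE]
4. A_y = -34973/6890  [G, E, A are collinear ∩ FA ⟂ GE]
   → A = (-14093/3445, -34973/6890)

A = (-14093/3445, -34973/6890)
B = (1/3, 1)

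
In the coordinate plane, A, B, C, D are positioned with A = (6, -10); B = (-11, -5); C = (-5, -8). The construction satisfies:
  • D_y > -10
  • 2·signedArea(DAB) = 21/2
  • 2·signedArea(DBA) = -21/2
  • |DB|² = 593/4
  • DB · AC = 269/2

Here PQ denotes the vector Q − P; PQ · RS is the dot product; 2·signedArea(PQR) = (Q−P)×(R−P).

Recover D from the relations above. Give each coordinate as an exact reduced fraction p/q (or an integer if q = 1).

1. D_x = 1/2  [DB · AC = 269/2 ∩ 2·signedArea(DBA) = -21/2]
2. D_y = -9  [DB · AC = 269/2 ∩ 2·signedArea(DBA) = -21/2]
   → D = (1/2, -9)

D = (1/2, -9)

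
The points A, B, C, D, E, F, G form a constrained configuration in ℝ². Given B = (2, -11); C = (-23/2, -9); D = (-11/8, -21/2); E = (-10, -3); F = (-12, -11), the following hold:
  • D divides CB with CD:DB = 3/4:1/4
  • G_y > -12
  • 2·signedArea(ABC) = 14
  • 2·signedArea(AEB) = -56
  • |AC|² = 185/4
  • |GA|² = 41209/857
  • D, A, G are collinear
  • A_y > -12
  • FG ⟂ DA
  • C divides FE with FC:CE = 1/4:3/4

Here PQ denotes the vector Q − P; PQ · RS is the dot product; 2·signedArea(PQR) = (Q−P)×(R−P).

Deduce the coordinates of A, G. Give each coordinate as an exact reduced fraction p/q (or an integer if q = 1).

A = (-5, -11)
G = (-10172/857, -10239/857)

1. A_x = -5  [2·signedArea(ABC) = 14 ∩ 2·signedArea(AEB) = -56]
2. A_y = -11  [2·signedArea(ABC) = 14 ∩ 2·signedArea(AEB) = -56]
   → A = (-5, -11)
3. G_x = -10172/857  [D, A, G are collinear ∩ FG ⟂ DA]
4. G_y = -10239/857  [D, A, G are collinear ∩ FG ⟂ DA]
   → G = (-10172/857, -10239/857)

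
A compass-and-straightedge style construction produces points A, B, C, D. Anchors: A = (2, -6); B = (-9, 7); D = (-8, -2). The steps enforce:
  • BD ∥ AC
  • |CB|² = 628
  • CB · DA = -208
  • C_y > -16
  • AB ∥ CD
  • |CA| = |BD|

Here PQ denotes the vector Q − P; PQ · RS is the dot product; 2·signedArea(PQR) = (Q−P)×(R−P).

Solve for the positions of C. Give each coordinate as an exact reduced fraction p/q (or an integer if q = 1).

C = (3, -15)

1. C_x = 3  [AB ∥ CD ∩ BD ∥ AC]
2. C_y = -15  [AB ∥ CD ∩ BD ∥ AC]
   → C = (3, -15)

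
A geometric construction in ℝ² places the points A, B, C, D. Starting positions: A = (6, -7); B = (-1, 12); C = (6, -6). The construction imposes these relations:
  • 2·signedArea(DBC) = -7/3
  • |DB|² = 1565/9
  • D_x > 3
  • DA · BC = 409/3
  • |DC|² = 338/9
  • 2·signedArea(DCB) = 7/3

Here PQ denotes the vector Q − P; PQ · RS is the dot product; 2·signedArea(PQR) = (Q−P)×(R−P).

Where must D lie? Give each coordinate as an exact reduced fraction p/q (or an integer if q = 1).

D = (11/3, -1/3)

1. D_x = 11/3  [2·signedArea(DBC) = -7/3 ∩ DA · BC = 409/3]
2. D_y = -1/3  [2·signedArea(DBC) = -7/3 ∩ DA · BC = 409/3]
   → D = (11/3, -1/3)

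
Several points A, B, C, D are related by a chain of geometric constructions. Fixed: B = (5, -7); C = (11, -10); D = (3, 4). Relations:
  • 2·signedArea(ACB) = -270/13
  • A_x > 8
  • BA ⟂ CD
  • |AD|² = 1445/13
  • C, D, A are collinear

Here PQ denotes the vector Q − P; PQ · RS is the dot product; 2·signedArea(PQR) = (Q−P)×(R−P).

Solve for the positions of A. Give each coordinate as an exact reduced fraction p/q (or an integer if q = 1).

1. A_x = 107/13  [C, D, A are collinear ∩ BA ⟂ CD]
2. A_y = -67/13  [C, D, A are collinear ∩ BA ⟂ CD]
   → A = (107/13, -67/13)

A = (107/13, -67/13)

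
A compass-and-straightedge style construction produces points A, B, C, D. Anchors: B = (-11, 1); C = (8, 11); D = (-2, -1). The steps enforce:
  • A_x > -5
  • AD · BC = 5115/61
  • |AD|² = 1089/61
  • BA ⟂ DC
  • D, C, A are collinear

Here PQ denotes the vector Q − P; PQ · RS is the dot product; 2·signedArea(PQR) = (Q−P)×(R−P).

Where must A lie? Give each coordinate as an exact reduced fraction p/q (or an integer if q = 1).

A = (-287/61, -259/61)

1. A_x = -287/61  [D, C, A are collinear ∩ BA ⟂ DC]
2. A_y = -259/61  [D, C, A are collinear ∩ BA ⟂ DC]
   → A = (-287/61, -259/61)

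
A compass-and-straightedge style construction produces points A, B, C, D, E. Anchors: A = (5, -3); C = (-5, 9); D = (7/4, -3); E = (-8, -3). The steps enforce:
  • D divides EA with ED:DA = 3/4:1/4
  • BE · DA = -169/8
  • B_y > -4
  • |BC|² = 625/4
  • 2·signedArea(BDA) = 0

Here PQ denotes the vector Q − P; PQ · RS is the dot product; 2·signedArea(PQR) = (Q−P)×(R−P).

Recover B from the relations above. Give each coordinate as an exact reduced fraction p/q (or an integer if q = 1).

B = (-3/2, -3)

1. B_x = -3/2  [2·signedArea(BDA) = 0 ∩ BE · DA = -169/8]
2. B_y = -3  [2·signedArea(BDA) = 0 ∩ BE · DA = -169/8]
   → B = (-3/2, -3)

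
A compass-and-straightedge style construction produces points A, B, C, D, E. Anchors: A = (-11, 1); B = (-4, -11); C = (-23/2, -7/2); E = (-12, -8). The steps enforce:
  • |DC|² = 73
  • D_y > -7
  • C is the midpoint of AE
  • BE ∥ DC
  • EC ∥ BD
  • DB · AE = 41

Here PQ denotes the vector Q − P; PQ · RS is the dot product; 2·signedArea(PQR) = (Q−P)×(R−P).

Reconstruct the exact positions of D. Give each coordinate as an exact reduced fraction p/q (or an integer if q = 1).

D = (-7/2, -13/2)

1. D_x = -7/2  [BE ∥ DC ∩ EC ∥ BD]
2. D_y = -13/2  [BE ∥ DC ∩ EC ∥ BD]
   → D = (-7/2, -13/2)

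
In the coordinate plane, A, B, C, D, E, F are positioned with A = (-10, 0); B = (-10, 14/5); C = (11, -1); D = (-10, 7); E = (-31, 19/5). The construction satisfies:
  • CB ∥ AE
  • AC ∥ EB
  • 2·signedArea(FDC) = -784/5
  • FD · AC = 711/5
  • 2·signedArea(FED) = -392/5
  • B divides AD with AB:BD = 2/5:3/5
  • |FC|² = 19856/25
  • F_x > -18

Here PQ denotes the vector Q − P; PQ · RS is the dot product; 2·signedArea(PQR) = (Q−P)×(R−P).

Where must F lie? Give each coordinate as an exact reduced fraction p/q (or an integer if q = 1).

1. F_x = -17  [2·signedArea(FED) = -392/5 ∩ 2·signedArea(FDC) = -784/5]
2. F_y = 11/5  [2·signedArea(FED) = -392/5 ∩ 2·signedArea(FDC) = -784/5]
   → F = (-17, 11/5)

F = (-17, 11/5)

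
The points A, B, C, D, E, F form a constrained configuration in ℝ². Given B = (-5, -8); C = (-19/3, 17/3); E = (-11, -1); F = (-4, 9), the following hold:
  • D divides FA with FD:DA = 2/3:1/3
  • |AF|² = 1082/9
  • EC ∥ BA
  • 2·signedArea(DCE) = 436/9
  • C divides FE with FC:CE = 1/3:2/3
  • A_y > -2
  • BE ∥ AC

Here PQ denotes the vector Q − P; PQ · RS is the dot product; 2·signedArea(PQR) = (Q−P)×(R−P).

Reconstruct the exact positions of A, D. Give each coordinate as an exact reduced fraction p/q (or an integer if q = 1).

1. A_x = -1/3  [BE ∥ AC ∩ EC ∥ BA]
2. A_y = -4/3  [BE ∥ AC ∩ EC ∥ BA]
   → A = (-1/3, -4/3)
3. D_x = -14/9  [D divides FA with FD:DA = 2/3:1/3]
4. D_y = 19/9  [D divides FA with FD:DA = 2/3:1/3]
   → D = (-14/9, 19/9)

A = (-1/3, -4/3)
D = (-14/9, 19/9)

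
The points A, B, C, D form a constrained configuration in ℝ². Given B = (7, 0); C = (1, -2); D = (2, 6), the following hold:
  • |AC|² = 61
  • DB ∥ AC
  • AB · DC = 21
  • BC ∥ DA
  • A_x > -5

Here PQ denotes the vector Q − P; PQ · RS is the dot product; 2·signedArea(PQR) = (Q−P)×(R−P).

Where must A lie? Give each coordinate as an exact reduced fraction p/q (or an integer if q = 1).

A = (-4, 4)

1. A_x = -4  [DB ∥ AC ∩ BC ∥ DA]
2. A_y = 4  [DB ∥ AC ∩ BC ∥ DA]
   → A = (-4, 4)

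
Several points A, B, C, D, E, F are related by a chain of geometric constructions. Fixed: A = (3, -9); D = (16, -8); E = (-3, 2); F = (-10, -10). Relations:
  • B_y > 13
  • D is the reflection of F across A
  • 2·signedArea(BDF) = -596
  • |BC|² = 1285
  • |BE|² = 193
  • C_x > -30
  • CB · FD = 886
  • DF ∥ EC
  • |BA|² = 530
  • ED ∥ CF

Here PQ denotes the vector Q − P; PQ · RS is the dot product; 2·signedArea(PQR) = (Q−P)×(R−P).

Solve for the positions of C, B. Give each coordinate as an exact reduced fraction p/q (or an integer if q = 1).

B = (4, 14)
C = (-29, 0)

1. C_x = -29  [ED ∥ CF ∩ DF ∥ EC]
2. C_y = 0  [ED ∥ CF ∩ DF ∥ EC]
   → C = (-29, 0)
3. B_x = 4  [2·signedArea(BDF) = -596 ∩ CB · FD = 886]
4. B_y = 14  [2·signedArea(BDF) = -596 ∩ CB · FD = 886]
   → B = (4, 14)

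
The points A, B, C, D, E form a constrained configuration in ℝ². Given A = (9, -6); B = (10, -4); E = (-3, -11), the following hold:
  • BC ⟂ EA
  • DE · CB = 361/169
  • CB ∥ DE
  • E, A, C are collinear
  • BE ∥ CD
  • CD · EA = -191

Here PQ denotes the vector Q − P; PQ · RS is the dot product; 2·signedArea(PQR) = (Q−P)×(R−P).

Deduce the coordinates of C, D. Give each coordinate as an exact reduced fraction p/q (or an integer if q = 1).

C = (1785/169, -904/169)
D = (-412/169, -2087/169)

1. C_x = 1785/169  [E, A, C are collinear ∩ BC ⟂ EA]
2. C_y = -904/169  [E, A, C are collinear ∩ BC ⟂ EA]
   → C = (1785/169, -904/169)
3. D_x = -412/169  [CB ∥ DE ∩ BE ∥ CD]
4. D_y = -2087/169  [CB ∥ DE ∩ BE ∥ CD]
   → D = (-412/169, -2087/169)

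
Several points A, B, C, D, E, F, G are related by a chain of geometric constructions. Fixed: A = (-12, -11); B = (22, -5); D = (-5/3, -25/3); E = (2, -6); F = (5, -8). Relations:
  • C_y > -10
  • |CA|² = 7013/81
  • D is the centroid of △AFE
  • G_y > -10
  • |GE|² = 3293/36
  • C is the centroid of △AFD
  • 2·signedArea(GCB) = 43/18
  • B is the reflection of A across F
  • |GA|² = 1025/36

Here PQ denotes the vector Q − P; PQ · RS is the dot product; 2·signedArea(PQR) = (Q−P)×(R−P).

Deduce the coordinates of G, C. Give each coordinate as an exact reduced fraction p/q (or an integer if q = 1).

C = (-26/9, -82/9)
G = (-41/6, -29/3)

1. C_x = -26/9  [C is the centroid of △AFD]
2. C_y = -82/9  [C is the centroid of △AFD]
   → C = (-26/9, -82/9)
3. G_x = -41/6  [line -37/9·x + 224/9·y + 425/2 = 0 ∩ |GA|² = 1025/36]
4. G_y = -29/3  [line -37/9·x + 224/9·y + 425/2 = 0 ∩ |GA|² = 1025/36]
   → G = (-41/6, -29/3)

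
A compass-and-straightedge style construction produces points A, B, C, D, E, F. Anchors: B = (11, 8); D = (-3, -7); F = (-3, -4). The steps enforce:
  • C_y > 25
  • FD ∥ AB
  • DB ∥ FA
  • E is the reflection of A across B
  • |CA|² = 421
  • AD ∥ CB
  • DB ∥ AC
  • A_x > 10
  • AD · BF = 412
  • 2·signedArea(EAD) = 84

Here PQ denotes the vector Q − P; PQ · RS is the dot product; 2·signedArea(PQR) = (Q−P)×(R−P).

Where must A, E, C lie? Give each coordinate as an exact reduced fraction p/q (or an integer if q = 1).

1. A_x = 11  [FD ∥ AB ∩ DB ∥ FA]
2. A_y = 11  [FD ∥ AB ∩ DB ∥ FA]
   → A = (11, 11)
3. E_x = 11  [E is the reflection of A across B]
4. E_y = 5  [E is the reflection of A across B]
   → E = (11, 5)
5. C_x = 25  [AD ∥ CB ∩ DB ∥ AC]
6. C_y = 26  [AD ∥ CB ∩ DB ∥ AC]
   → C = (25, 26)

A = (11, 11)
C = (25, 26)
E = (11, 5)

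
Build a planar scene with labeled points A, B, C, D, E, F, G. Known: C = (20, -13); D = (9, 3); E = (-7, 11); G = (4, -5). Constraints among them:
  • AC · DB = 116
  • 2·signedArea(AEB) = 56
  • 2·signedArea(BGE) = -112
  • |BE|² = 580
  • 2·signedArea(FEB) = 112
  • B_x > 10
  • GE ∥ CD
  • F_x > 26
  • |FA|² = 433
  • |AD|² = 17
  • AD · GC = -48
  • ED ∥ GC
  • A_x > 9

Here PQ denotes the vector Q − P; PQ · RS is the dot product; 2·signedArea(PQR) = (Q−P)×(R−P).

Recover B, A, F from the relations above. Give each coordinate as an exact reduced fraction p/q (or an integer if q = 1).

A = (10, -1)
B = (11, -5)
F = (27, -13)

1. B_x = 11  [line -16·x + -11·y + 121 = 0 ∩ |BE|² = 580]
2. B_y = -5  [line -16·x + -11·y + 121 = 0 ∩ |BE|² = 580]
   → B = (11, -5)
3. A_x = 10  [2·signedArea(AEB) = 56 ∩ AD · GC = -48]
4. A_y = -1  [2·signedArea(AEB) = 56 ∩ AD · GC = -48]
   → A = (10, -1)
5. F_x = 27  [line 16·x + 18·y + -198 = 0 ∩ |FA|² = 433]
6. F_y = -13  [line 16·x + 18·y + -198 = 0 ∩ |FA|² = 433]
   → F = (27, -13)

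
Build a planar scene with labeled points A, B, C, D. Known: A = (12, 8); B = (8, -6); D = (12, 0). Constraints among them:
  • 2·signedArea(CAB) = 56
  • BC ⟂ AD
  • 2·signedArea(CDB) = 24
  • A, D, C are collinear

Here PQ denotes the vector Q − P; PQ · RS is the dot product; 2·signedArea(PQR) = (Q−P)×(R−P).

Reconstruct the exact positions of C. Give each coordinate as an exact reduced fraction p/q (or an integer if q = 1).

1. C_x = 12  [A, D, C are collinear ∩ BC ⟂ AD]
2. C_y = -6  [A, D, C are collinear ∩ BC ⟂ AD]
   → C = (12, -6)

C = (12, -6)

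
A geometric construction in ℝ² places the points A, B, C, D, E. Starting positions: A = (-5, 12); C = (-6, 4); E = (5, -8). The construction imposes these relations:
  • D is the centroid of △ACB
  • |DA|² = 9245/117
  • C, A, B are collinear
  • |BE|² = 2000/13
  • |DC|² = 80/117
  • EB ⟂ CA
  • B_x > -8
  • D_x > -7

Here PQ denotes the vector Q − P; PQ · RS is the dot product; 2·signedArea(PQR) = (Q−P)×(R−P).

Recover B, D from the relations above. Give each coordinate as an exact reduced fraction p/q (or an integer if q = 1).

1. B_x = -95/13  [C, A, B are collinear ∩ EB ⟂ CA]
2. B_y = -84/13  [C, A, B are collinear ∩ EB ⟂ CA]
   → B = (-95/13, -84/13)
3. D_x = -238/39  [D is the centroid of △ACB]
4. D_y = 124/39  [D is the centroid of △ACB]
   → D = (-238/39, 124/39)

B = (-95/13, -84/13)
D = (-238/39, 124/39)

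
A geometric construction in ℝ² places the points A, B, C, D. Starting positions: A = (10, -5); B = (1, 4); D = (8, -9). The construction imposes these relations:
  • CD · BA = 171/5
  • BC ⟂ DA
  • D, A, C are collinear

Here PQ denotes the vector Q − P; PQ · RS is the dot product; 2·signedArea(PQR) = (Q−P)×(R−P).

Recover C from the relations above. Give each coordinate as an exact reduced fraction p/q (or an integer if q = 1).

C = (59/5, -7/5)

1. C_x = 59/5  [D, A, C are collinear ∩ BC ⟂ DA]
2. C_y = -7/5  [D, A, C are collinear ∩ BC ⟂ DA]
   → C = (59/5, -7/5)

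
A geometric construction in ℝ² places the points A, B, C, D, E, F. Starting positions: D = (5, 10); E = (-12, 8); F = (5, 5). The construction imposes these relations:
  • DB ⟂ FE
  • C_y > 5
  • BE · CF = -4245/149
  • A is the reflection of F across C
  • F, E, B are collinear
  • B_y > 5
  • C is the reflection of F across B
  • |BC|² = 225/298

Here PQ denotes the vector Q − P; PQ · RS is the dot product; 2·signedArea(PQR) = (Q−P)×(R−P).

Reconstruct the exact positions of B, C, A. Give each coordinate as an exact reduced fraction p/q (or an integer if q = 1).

1. B_x = 1235/298  [F, E, B are collinear ∩ DB ⟂ FE]
2. B_y = 1535/298  [F, E, B are collinear ∩ DB ⟂ FE]
   → B = (1235/298, 1535/298)
3. C_x = 490/149  [C is the reflection of F across B]
4. C_y = 790/149  [C is the reflection of F across B]
   → C = (490/149, 790/149)
5. A_x = 235/149  [A is the reflection of F across C]
6. A_y = 835/149  [A is the reflection of F across C]
   → A = (235/149, 835/149)

A = (235/149, 835/149)
B = (1235/298, 1535/298)
C = (490/149, 790/149)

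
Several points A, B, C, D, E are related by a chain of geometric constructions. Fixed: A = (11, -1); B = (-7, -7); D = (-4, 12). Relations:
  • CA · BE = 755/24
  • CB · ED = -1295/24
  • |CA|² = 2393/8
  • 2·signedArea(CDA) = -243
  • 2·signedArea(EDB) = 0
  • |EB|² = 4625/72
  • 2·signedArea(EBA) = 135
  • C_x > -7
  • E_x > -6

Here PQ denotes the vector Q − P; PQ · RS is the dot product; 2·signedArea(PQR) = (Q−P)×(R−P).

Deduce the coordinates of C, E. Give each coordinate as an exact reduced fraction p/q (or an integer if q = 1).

1. E_x = -23/4  [2·signedArea(EDB) = 0 ∩ 2·signedArea(EBA) = 135]
2. E_y = 11/12  [2·signedArea(EDB) = 0 ∩ 2·signedArea(EBA) = 135]
   → E = (-23/4, 11/12)
3. C_x = -25/4  [2·signedArea(CDA) = -243 ∩ CB · ED = -1295/24]
4. C_y = -9/4  [2·signedArea(CDA) = -243 ∩ CB · ED = -1295/24]
   → C = (-25/4, -9/4)

C = (-25/4, -9/4)
E = (-23/4, 11/12)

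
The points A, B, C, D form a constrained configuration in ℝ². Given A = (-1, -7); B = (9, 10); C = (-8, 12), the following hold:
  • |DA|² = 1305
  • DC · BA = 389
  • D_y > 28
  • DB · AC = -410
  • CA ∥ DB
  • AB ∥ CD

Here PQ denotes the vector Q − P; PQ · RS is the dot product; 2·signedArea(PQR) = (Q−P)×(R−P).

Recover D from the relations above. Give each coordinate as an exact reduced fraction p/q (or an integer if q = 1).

D = (2, 29)

1. D_x = 2  [CA ∥ DB ∩ AB ∥ CD]
2. D_y = 29  [CA ∥ DB ∩ AB ∥ CD]
   → D = (2, 29)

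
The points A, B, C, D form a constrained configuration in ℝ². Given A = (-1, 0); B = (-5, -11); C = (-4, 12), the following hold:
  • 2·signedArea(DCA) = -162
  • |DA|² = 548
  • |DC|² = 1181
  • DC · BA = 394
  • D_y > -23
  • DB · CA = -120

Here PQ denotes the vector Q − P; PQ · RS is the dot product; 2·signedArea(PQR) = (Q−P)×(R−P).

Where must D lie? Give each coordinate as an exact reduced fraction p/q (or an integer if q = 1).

D = (-9, -22)

1. D_x = -9  [2·signedArea(DCA) = -162 ∩ DB · CA = -120]
2. D_y = -22  [2·signedArea(DCA) = -162 ∩ DB · CA = -120]
   → D = (-9, -22)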